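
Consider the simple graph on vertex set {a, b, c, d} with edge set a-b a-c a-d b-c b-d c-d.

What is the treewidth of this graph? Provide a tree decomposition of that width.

A single bag containing all 4 vertices is trivially a valid decomposition of width 3. On the other hand G contains the 4-clique {a, b, c, d}. A clique must lie in a single bag of any decomposition, so no decomposition can have width below 3. Combining the bounds, tw(G) = 3.

Treewidth 3.
One such decomposition:
Bags: B1 = {a, b, c, d}
Tree: (single bag)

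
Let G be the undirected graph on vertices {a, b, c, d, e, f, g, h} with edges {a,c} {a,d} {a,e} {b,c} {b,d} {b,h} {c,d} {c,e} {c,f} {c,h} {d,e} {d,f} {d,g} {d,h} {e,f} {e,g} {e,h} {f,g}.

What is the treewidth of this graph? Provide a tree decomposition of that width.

Treewidth 3.
One such decomposition:
Bags: B1 = {c, d, e, f}  B2 = {c, d, e, h}  B3 = {d, e, f, g}  B4 = {b, c, d, h}  B5 = {a, c, d, e}
Tree: B1–B2, B1–B3, B2–B4, B2–B5

Every bag has size at most 4, so the width is 4 − 1 = 3 and tw(G) ≤ 3. On the other hand G contains the 4-clique {d, e, f, g}. A clique must lie in a single bag of any decomposition, so no decomposition can have width below 3. The upper and lower bounds meet at 3, so that is the treewidth.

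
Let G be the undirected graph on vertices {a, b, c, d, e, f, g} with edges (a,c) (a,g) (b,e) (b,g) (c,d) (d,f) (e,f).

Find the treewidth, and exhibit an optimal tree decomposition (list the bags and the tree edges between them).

Every bag has size at most 3, so the width is 3 − 1 = 2 and tw(G) ≤ 2. The edges d–c–a–g–b–e–f–d form a cycle, so G is not a tree and its treewidth is at least 2. Therefore the treewidth is 2.

Treewidth 2.
One such decomposition:
Bags: B1 = {a, c, d}  B2 = {a, d, g}  B3 = {b, d, g}  B4 = {b, d, e}  B5 = {d, e, f}
Tree: B1–B2, B2–B3, B3–B4, B4–B5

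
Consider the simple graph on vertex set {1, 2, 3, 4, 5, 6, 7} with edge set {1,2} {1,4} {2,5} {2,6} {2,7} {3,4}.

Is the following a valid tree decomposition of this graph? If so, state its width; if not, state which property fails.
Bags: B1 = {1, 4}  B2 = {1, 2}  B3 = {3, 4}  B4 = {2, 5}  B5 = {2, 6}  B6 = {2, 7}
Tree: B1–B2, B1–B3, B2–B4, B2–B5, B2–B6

Every vertex of G appears in some bag (union = {1, 2, 3, 4, 5, 6, 7}); every edge is covered by a bag; and for each vertex v the set of bags containing v is connected in the bag tree. The decomposition is therefore valid. The largest bag has 2 vertices, so the width is 1.

Yes; width 1.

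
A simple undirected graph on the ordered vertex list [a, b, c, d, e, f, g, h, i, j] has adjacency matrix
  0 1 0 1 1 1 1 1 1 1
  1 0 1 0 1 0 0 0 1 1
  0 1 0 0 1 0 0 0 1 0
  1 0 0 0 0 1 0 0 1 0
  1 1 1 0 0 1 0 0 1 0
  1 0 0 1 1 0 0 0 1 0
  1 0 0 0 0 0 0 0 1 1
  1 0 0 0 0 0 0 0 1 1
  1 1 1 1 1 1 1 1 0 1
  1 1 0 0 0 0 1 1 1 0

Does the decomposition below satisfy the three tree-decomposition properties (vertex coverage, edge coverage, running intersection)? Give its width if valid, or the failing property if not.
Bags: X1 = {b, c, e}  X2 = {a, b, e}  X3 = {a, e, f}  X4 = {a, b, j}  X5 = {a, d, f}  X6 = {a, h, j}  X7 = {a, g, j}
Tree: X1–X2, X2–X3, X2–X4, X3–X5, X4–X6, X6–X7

No — vertex i appears in no bag.

A tree decomposition must satisfy three properties: every vertex lies in some bag; for every edge, both endpoints lie together in some bag; and for every vertex, the bags containing it form a connected subtree. Here vertex i appears in no bag, so the decomposition is invalid.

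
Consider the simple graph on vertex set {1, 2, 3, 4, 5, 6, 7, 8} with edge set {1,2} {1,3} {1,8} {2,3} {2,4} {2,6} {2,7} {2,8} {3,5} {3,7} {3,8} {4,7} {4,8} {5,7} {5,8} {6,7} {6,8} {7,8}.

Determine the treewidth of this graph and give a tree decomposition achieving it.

The largest bag has 4 vertices, giving width 3; this decomposition certifies tw(G) ≤ 3. Conversely, {1, 2, 3, 8} is a clique of size 4, and the vertices of any clique must share a bag in every tree decomposition; so some bag has ≥ 4 vertices and tw(G) ≥ 3. Therefore the treewidth is 3.

Treewidth 3.
One such decomposition:
Bags: B1 = {2, 3, 7, 8}  B2 = {2, 6, 7, 8}  B3 = {2, 4, 7, 8}  B4 = {3, 5, 7, 8}  B5 = {1, 2, 3, 8}
Tree: B1–B2, B1–B3, B1–B4, B1–B5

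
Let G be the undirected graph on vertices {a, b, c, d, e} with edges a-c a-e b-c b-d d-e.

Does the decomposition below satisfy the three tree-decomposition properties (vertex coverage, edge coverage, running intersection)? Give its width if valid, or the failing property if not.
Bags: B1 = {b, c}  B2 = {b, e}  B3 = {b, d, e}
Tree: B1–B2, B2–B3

No — vertex a appears in no bag.

A tree decomposition must satisfy three properties: every vertex lies in some bag; for every edge, both endpoints lie together in some bag; and for every vertex, the bags containing it form a connected subtree. Here vertex a appears in no bag, so the decomposition is invalid.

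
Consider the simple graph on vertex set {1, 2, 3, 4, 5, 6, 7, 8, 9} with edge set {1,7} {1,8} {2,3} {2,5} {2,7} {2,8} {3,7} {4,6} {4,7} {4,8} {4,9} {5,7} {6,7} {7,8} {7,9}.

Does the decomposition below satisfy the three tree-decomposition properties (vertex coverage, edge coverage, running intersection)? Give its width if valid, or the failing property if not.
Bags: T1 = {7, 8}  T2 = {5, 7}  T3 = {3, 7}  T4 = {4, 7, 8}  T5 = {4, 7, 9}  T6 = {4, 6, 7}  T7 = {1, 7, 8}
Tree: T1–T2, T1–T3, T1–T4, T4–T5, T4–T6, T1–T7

A tree decomposition must satisfy three properties: every vertex lies in some bag; for every edge, both endpoints lie together in some bag; and for every vertex, the bags containing it form a connected subtree. Here vertex 2 appears in no bag, so the decomposition is invalid.

No — vertex 2 appears in no bag.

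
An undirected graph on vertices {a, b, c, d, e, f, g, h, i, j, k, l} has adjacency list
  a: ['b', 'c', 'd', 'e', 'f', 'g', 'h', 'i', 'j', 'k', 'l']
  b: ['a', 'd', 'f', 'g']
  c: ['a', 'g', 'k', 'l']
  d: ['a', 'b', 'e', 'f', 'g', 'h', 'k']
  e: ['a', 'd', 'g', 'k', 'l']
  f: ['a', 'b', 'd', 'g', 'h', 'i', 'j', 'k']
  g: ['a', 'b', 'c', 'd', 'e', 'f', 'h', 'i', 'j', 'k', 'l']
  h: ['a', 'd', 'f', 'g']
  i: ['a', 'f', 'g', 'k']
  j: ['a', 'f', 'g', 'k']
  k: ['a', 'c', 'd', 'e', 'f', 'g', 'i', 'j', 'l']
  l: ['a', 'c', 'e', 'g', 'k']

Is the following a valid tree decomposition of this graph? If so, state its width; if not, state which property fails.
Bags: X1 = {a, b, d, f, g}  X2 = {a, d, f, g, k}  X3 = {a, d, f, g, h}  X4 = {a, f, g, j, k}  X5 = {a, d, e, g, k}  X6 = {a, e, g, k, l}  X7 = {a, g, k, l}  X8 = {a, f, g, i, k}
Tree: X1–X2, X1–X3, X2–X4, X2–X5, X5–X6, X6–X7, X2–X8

No — vertex c appears in no bag.

A tree decomposition must satisfy three properties: every vertex lies in some bag; for every edge, both endpoints lie together in some bag; and for every vertex, the bags containing it form a connected subtree. Here vertex c appears in no bag, so the decomposition is invalid.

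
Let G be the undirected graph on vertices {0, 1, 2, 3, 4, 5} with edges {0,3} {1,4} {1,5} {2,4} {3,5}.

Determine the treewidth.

1

A width-1 tree decomposition is:
Bags: B1 = {0, 3}  B2 = {3, 5}  B3 = {1, 5}  B4 = {1, 4}  B5 = {2, 4}
Tree: B1–B2, B2–B3, B3–B4, B4–B5
The largest bag has 2 vertices, giving width 1; this decomposition certifies tw(G) ≤ 1. Any graph with an edge has treewidth ≥ 1, and G has the edge 0–3. Hence tw(G) = 1 exactly.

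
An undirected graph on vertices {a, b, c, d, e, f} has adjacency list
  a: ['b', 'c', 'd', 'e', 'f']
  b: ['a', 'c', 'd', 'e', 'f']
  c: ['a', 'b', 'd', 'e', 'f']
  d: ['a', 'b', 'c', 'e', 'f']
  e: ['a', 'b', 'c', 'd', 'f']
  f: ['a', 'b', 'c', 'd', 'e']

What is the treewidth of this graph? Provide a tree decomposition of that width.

With just one bag of size 6, the width is 6 − 1 = 5, so tw(G) ≤ 5. For the lower bound, the 6 vertices {a, b, c, d, e, f} are pairwise adjacent, and any tree decomposition puts a clique entirely inside one bag — forcing width ≥ 5. The upper and lower bounds meet at 5, so that is the treewidth.

Treewidth 5.
One optimal decomposition is:
Bags: B1 = {a, b, c, d, e, f}
Tree: (single bag)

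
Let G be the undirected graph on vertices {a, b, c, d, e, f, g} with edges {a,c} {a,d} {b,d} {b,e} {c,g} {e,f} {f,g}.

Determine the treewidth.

A width-2 tree decomposition is:
Bags: B1 = {e, f, g}  B2 = {b, e, g}  B3 = {b, d, g}  B4 = {a, d, g}  B5 = {a, c, g}
Tree: B1–B2, B2–B3, B3–B4, B4–B5
Every bag has size at most 3, so the width is 3 − 1 = 2 and tw(G) ≤ 2. The edges g–f–e–b–d–a–c–g form a cycle, so G is not a tree and its treewidth is at least 2. Therefore the treewidth is 2.

2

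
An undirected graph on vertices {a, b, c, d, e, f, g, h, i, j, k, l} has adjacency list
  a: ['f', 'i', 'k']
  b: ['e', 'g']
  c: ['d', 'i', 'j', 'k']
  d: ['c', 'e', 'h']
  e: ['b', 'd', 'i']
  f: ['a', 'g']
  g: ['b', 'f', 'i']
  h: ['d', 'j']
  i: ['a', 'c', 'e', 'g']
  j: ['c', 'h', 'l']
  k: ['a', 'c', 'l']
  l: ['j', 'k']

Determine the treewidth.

3

A width-3 tree decomposition is:
Bags: B1 = {d, h, j, l}  B2 = {c, d, j, l}  B3 = {c, d, k, l}  B4 = {c, d, e, k}  B5 = {c, e, i, k}  B6 = {a, e, i, k}  B7 = {a, b, e, i}  B8 = {a, b, g, i}  B9 = {a, b, f, g}
Tree: B1–B2, B2–B3, B3–B4, B4–B5, B5–B6, B6–B7, B7–B8, B8–B9
Every bag has size at most 4, so the width is 4 − 1 = 3 and tw(G) ≤ 3. For the lower bound: the 4 vertex sets {h,j,l}, {d}, {c}, {a,e,i,k} are disjoint, each induces a connected subgraph, and every pair is joined by at least one edge of G. Contracting each set to a single vertex therefore yields K_{4} as a minor, and since treewidth is minor-monotone, tw(G) ≥ tw(K_{4}) = 3. Combining the bounds, tw(G) = 3.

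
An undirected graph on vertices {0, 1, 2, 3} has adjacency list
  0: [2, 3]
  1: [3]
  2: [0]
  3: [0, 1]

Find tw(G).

A width-1 tree decomposition is:
Bags: B1 = {0, 3}  B2 = {0, 2}  B3 = {1, 3}
Tree: B1–B2, B1–B3
The largest bag has 2 vertices, giving width 1; this decomposition certifies tw(G) ≤ 1. Since G has at least one edge (e.g. 0–3), it is not an edgeless graph, so tw(G) ≥ 1. Hence tw(G) = 1 exactly.

1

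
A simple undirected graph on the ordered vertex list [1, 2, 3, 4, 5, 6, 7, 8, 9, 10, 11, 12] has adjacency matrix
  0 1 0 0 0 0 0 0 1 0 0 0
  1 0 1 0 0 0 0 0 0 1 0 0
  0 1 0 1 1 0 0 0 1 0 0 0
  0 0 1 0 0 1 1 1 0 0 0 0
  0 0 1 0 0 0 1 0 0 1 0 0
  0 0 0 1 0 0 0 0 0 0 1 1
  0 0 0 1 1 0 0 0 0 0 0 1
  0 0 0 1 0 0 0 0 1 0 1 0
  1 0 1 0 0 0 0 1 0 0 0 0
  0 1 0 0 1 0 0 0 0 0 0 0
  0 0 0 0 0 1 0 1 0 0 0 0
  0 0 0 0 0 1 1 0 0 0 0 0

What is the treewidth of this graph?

A width-3 tree decomposition is:
Bags: B1 = {1, 2, 9, 10}  B2 = {2, 3, 9, 10}  B3 = {3, 5, 9, 10}  B4 = {3, 5, 8, 9}  B5 = {3, 4, 5, 8}  B6 = {4, 5, 7, 8}  B7 = {4, 7, 8, 11}  B8 = {4, 6, 7, 11}  B9 = {6, 7, 11, 12}
Tree: B1–B2, B2–B3, B3–B4, B4–B5, B5–B6, B6–B7, B7–B8, B8–B9
The largest bag has 4 vertices, giving width 3; this decomposition certifies tw(G) ≤ 3. For the lower bound: the 4 vertex sets {1,2,10}, {9}, {3}, {4,5,7,8} are disjoint, each induces a connected subgraph, and every pair is joined by at least one edge of G. Contracting each set to a single vertex therefore yields K_{4} as a minor, and since treewidth is minor-monotone, tw(G) ≥ tw(K_{4}) = 3. Combining the bounds, tw(G) = 3.

3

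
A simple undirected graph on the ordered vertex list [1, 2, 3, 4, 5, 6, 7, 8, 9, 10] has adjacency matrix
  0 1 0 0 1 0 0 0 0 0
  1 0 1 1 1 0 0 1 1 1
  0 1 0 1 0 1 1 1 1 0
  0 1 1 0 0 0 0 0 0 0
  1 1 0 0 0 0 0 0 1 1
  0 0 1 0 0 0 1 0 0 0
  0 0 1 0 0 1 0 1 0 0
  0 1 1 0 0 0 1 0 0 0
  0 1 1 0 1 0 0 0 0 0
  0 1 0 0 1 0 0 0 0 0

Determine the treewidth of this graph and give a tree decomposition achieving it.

Each bag holds 3 vertices, so the decomposition has width 2, which upper-bounds the treewidth. Conversely, {1, 2, 5} is a clique of size 3, and the vertices of any clique must share a bag in every tree decomposition; so some bag has ≥ 3 vertices and tw(G) ≥ 2. The upper and lower bounds meet at 2, so that is the treewidth.

Treewidth 2.
Bags: B1 = {2, 5, 10}  B2 = {1, 2, 5}  B3 = {2, 5, 9}  B4 = {2, 3, 9}  B5 = {2, 3, 8}  B6 = {3, 7, 8}  B7 = {3, 6, 7}  B8 = {2, 3, 4}
Tree: B1–B2, B2–B3, B3–B4, B4–B5, B5–B6, B6–B7, B4–B8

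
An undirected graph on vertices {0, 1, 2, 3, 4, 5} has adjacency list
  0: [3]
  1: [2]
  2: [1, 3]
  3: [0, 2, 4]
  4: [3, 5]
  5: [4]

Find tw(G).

1

A width-1 tree decomposition is:
Bags: B1 = {4, 5}  B2 = {3, 4}  B3 = {0, 3}  B4 = {2, 3}  B5 = {1, 2}
Tree: B1–B2, B2–B3, B2–B4, B4–B5
Every bag has size at most 2, so the width is 2 − 1 = 1 and tw(G) ≤ 1. Since G has at least one edge (e.g. 5–4), it is not an edgeless graph, so tw(G) ≥ 1. Combining the bounds, tw(G) = 1.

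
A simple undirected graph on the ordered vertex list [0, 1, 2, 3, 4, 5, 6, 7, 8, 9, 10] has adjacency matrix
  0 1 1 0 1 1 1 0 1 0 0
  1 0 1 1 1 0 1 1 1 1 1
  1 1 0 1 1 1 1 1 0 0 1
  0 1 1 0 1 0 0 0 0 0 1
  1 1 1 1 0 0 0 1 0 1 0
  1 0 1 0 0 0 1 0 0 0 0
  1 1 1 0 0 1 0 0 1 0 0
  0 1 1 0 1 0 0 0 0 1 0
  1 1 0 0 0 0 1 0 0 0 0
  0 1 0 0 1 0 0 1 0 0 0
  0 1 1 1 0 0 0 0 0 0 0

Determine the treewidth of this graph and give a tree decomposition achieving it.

Treewidth 3.
Bags: B1 = {0, 1, 2, 4}  B2 = {1, 2, 4, 7}  B3 = {1, 4, 7, 9}  B4 = {0, 1, 2, 6}  B5 = {1, 2, 3, 4}  B6 = {1, 2, 3, 10}  B7 = {0, 1, 6, 8}  B8 = {0, 2, 5, 6}
Tree: B1–B2, B2–B3, B1–B4, B2–B5, B5–B6, B4–B7, B4–B8

The largest bag has 4 vertices, giving width 3; this decomposition certifies tw(G) ≤ 3. For the lower bound, the 4 vertices {0, 1, 6, 8} are pairwise adjacent, and any tree decomposition puts a clique entirely inside one bag — forcing width ≥ 3. Combining the bounds, tw(G) = 3.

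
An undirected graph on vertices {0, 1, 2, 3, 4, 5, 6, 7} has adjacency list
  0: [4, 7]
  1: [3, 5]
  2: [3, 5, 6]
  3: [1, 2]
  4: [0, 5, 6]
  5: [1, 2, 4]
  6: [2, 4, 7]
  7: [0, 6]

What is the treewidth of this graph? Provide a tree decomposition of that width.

Treewidth 2.
One optimal decomposition is:
Bags: B1 = {1, 3, 5}  B2 = {2, 3, 5}  B3 = {2, 4, 5}  B4 = {2, 4, 6}  B5 = {0, 4, 6}  B6 = {0, 6, 7}
Tree: B1–B2, B2–B3, B3–B4, B4–B5, B5–B6

The largest bag has 3 vertices, giving width 2; this decomposition certifies tw(G) ≤ 2. For the lower bound, G contains the cycle 1–3–2–5–1, so G is not a forest; only forests have treewidth ≤ 1, hence tw(G) ≥ 2. The upper and lower bounds meet at 2, so that is the treewidth.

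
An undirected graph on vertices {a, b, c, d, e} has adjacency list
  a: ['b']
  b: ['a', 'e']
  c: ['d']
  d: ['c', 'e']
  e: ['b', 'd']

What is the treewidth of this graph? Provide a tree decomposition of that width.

Treewidth 1.
One such decomposition:
Bags: B1 = {a, b}  B2 = {b, e}  B3 = {d, e}  B4 = {c, d}
Tree: B1–B2, B2–B3, B3–B4

Each bag holds 2 vertices, so the decomposition has width 1, which upper-bounds the treewidth. Any graph with an edge has treewidth ≥ 1, and G has the edge a–b. Hence tw(G) = 1 exactly.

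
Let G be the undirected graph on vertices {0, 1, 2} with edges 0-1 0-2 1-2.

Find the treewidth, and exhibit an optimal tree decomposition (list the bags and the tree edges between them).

Treewidth 2.
One such decomposition:
Bags: B1 = {0, 1, 2}
Tree: (single bag)

With just one bag of size 3, the width is 3 − 1 = 2, so tw(G) ≤ 2. On the other hand G contains the 3-clique {0, 1, 2}. A clique must lie in a single bag of any decomposition, so no decomposition can have width below 2. Combining the bounds, tw(G) = 2.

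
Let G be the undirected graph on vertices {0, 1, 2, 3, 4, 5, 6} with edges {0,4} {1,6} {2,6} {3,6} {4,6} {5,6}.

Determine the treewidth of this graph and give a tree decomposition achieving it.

The largest bag has 2 vertices, giving width 1; this decomposition certifies tw(G) ≤ 1. Any graph with an edge has treewidth ≥ 1, and G has the edge 6–5. Hence tw(G) = 1 exactly.

Treewidth 1.
Bags: B1 = {5, 6}  B2 = {3, 6}  B3 = {1, 6}  B4 = {2, 6}  B5 = {4, 6}  B6 = {0, 4}
Tree: B1–B2, B2–B3, B1–B4, B1–B5, B5–B6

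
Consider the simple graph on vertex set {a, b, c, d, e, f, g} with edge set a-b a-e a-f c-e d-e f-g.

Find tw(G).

1

A width-1 tree decomposition is:
Bags: B1 = {a, e}  B2 = {a, f}  B3 = {a, b}  B4 = {d, e}  B5 = {c, e}  B6 = {f, g}
Tree: B1–B2, B2–B3, B1–B4, B1–B5, B2–B6
The largest bag has 2 vertices, giving width 1; this decomposition certifies tw(G) ≤ 1. Since G has at least one edge (e.g. e–a), it is not an edgeless graph, so tw(G) ≥ 1. Hence tw(G) = 1 exactly.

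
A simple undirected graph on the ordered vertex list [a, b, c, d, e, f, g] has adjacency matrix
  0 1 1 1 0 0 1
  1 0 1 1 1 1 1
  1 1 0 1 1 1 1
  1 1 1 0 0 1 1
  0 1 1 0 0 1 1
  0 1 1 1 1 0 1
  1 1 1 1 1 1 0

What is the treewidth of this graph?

A width-4 tree decomposition is:
Bags: B1 = {a, b, c, d, g}  B2 = {b, c, d, f, g}  B3 = {b, c, e, f, g}
Tree: B1–B2, B2–B3
Each bag holds 5 vertices, so the decomposition has width 4, which upper-bounds the treewidth. For the lower bound, the 5 vertices {b, c, d, f, g} are pairwise adjacent, and any tree decomposition puts a clique entirely inside one bag — forcing width ≥ 4. Hence tw(G) = 4 exactly.

4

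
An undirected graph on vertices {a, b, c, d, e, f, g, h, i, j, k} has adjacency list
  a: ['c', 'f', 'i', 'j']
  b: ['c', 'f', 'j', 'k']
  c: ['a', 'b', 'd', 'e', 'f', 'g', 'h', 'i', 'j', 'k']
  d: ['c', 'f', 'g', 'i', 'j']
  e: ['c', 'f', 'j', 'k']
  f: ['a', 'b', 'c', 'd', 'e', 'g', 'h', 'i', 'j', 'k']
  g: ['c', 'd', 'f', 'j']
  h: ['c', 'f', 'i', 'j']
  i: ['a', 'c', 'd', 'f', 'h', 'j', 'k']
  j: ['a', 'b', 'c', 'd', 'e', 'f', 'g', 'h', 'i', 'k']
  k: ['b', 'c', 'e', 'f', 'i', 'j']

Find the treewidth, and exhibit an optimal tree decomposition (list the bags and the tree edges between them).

Treewidth 4.
Bags: B1 = {b, c, f, j, k}  B2 = {c, f, i, j, k}  B3 = {c, f, h, i, j}  B4 = {c, e, f, j, k}  B5 = {c, d, f, i, j}  B6 = {a, c, f, i, j}  B7 = {c, d, f, g, j}
Tree: B1–B2, B2–B3, B2–B4, B2–B5, B2–B6, B5–B7

Every bag has size at most 5, so the width is 5 − 1 = 4 and tw(G) ≤ 4. For the lower bound, the 5 vertices {c, d, f, g, j} are pairwise adjacent, and any tree decomposition puts a clique entirely inside one bag — forcing width ≥ 4. Therefore the treewidth is 4.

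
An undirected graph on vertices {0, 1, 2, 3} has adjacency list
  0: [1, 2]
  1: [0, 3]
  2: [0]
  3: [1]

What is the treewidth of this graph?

A width-1 tree decomposition is:
Bags: B1 = {0, 1}  B2 = {0, 2}  B3 = {1, 3}
Tree: B1–B2, B1–B3
Each bag holds 2 vertices, so the decomposition has width 1, which upper-bounds the treewidth. Since G has at least one edge (e.g. 1–0), it is not an edgeless graph, so tw(G) ≥ 1. Combining the bounds, tw(G) = 1.

1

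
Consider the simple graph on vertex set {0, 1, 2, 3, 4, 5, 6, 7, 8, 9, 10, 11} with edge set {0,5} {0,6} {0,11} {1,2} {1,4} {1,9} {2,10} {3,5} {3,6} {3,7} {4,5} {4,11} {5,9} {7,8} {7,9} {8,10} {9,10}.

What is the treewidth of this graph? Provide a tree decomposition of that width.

Each bag holds 4 vertices, so the decomposition has width 3, which upper-bounds the treewidth. For the lower bound: the 4 vertex sets {0,6,11}, {4}, {5}, {1,3,7,9} are disjoint, each induces a connected subgraph, and every pair is joined by at least one edge of G. Contracting each set to a single vertex therefore yields K_{4} as a minor, and since treewidth is minor-monotone, tw(G) ≥ tw(K_{4}) = 3. The upper and lower bounds meet at 3, so that is the treewidth.

Treewidth 3.
One optimal decomposition is:
Bags: B1 = {0, 4, 6, 11}  B2 = {0, 4, 5, 6}  B3 = {3, 4, 5, 6}  B4 = {1, 3, 4, 5}  B5 = {1, 3, 5, 9}  B6 = {1, 3, 7, 9}  B7 = {1, 2, 7, 9}  B8 = {2, 7, 9, 10}  B9 = {2, 7, 8, 10}
Tree: B1–B2, B2–B3, B3–B4, B4–B5, B5–B6, B6–B7, B7–B8, B8–B9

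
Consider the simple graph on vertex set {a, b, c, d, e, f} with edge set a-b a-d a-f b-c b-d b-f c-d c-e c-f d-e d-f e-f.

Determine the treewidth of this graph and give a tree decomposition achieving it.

The largest bag has 4 vertices, giving width 3; this decomposition certifies tw(G) ≤ 3. For the lower bound, the 4 vertices {c, d, e, f} are pairwise adjacent, and any tree decomposition puts a clique entirely inside one bag — forcing width ≥ 3. Hence tw(G) = 3 exactly.

Treewidth 3.
One such decomposition:
Bags: B1 = {c, d, e, f}  B2 = {b, c, d, f}  B3 = {a, b, d, f}
Tree: B1–B2, B2–B3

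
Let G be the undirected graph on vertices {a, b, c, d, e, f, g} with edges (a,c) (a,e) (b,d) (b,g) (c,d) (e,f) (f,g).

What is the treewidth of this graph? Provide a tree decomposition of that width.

The largest bag has 3 vertices, giving width 2; this decomposition certifies tw(G) ≤ 2. The edges g–b–d–c–a–e–f–g form a cycle, so G is not a tree and its treewidth is at least 2. Therefore the treewidth is 2.

Treewidth 2.
One optimal decomposition is:
Bags: B1 = {b, d, g}  B2 = {c, d, g}  B3 = {a, c, g}  B4 = {a, e, g}  B5 = {e, f, g}
Tree: B1–B2, B2–B3, B3–B4, B4–B5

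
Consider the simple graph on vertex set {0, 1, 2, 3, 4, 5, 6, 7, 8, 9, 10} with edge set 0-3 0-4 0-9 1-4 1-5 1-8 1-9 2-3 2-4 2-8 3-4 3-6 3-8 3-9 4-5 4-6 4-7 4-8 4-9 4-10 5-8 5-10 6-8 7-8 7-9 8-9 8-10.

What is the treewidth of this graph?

A width-3 tree decomposition is:
Bags: B1 = {1, 4, 8, 9}  B2 = {3, 4, 8, 9}  B3 = {4, 7, 8, 9}  B4 = {1, 4, 5, 8}  B5 = {3, 4, 6, 8}  B6 = {2, 3, 4, 8}  B7 = {4, 5, 8, 10}  B8 = {0, 3, 4, 9}
Tree: B1–B2, B2–B3, B1–B4, B2–B5, B5–B6, B4–B7, B2–B8
The largest bag has 4 vertices, giving width 3; this decomposition certifies tw(G) ≤ 3. On the other hand G contains the 4-clique {0, 3, 4, 9}. A clique must lie in a single bag of any decomposition, so no decomposition can have width below 3. The upper and lower bounds meet at 3, so that is the treewidth.

3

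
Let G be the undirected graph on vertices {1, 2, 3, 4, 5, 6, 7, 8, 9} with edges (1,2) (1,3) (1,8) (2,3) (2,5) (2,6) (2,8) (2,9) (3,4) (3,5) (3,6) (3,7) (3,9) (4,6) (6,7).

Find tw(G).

A width-2 tree decomposition is:
Bags: B1 = {3, 4, 6}  B2 = {2, 3, 6}  B3 = {1, 2, 3}  B4 = {2, 3, 5}  B5 = {2, 3, 9}  B6 = {3, 6, 7}  B7 = {1, 2, 8}
Tree: B1–B2, B2–B3, B2–B4, B4–B5, B1–B6, B3–B7
The largest bag has 3 vertices, giving width 2; this decomposition certifies tw(G) ≤ 2. For the lower bound, the 3 vertices {1, 2, 8} are pairwise adjacent, and any tree decomposition puts a clique entirely inside one bag — forcing width ≥ 2. Therefore the treewidth is 2.

2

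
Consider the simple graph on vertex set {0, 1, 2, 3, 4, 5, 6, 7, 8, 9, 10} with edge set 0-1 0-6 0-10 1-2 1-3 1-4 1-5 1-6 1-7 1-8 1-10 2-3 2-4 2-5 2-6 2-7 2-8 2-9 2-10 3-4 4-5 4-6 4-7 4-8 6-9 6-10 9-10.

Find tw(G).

A width-3 tree decomposition is:
Bags: B1 = {1, 2, 4, 6}  B2 = {1, 2, 6, 10}  B3 = {1, 2, 4, 8}  B4 = {1, 2, 4, 5}  B5 = {1, 2, 3, 4}  B6 = {0, 1, 6, 10}  B7 = {2, 6, 9, 10}  B8 = {1, 2, 4, 7}
Tree: B1–B2, B1–B3, B1–B4, B3–B5, B2–B6, B2–B7, B1–B8
Every bag has size at most 4, so the width is 4 − 1 = 3 and tw(G) ≤ 3. Conversely, {0, 1, 6, 10} is a clique of size 4, and the vertices of any clique must share a bag in every tree decomposition; so some bag has ≥ 4 vertices and tw(G) ≥ 3. Therefore the treewidth is 3.

3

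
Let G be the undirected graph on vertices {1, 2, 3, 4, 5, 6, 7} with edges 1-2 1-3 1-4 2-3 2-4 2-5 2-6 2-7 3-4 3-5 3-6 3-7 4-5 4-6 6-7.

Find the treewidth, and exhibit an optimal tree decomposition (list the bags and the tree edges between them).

Treewidth 3.
One optimal decomposition is:
Bags: B1 = {1, 2, 3, 4}  B2 = {2, 3, 4, 5}  B3 = {2, 3, 4, 6}  B4 = {2, 3, 6, 7}
Tree: B1–B2, B2–B3, B3–B4

The largest bag has 4 vertices, giving width 3; this decomposition certifies tw(G) ≤ 3. For the lower bound, the 4 vertices {1, 2, 3, 4} are pairwise adjacent, and any tree decomposition puts a clique entirely inside one bag — forcing width ≥ 3. The upper and lower bounds meet at 3, so that is the treewidth.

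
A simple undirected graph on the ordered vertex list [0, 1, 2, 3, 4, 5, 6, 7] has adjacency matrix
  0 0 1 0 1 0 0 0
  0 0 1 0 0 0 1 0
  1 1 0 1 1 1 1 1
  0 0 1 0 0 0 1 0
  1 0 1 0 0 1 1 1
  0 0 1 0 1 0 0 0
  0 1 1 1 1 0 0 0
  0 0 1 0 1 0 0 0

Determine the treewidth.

2

A width-2 tree decomposition is:
Bags: B1 = {2, 4, 6}  B2 = {2, 4, 7}  B3 = {1, 2, 6}  B4 = {2, 3, 6}  B5 = {0, 2, 4}  B6 = {2, 4, 5}
Tree: B1–B2, B1–B3, B3–B4, B2–B5, B2–B6
Each bag holds 3 vertices, so the decomposition has width 2, which upper-bounds the treewidth. Conversely, {1, 2, 6} is a clique of size 3, and the vertices of any clique must share a bag in every tree decomposition; so some bag has ≥ 3 vertices and tw(G) ≥ 2. Hence tw(G) = 2 exactly.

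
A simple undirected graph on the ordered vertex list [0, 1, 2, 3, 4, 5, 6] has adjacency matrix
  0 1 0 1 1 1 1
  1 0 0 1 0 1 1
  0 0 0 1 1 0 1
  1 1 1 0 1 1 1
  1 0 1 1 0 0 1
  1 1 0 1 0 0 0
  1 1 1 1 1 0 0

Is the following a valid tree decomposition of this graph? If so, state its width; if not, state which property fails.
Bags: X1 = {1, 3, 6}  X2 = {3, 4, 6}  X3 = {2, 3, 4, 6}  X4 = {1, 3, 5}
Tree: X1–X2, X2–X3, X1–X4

A tree decomposition must satisfy three properties: every vertex lies in some bag; for every edge, both endpoints lie together in some bag; and for every vertex, the bags containing it form a connected subtree. Here vertex 0 appears in no bag, so the decomposition is invalid.

No — vertex 0 appears in no bag.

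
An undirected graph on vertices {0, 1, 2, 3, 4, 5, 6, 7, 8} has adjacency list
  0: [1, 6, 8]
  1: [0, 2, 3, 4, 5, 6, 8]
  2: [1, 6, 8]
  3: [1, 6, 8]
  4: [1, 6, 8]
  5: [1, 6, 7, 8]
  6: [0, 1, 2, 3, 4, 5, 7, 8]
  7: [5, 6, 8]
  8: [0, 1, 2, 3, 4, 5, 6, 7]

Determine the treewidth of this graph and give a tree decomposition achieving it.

Every bag has size at most 4, so the width is 4 − 1 = 3 and tw(G) ≤ 3. Conversely, {0, 1, 6, 8} is a clique of size 4, and the vertices of any clique must share a bag in every tree decomposition; so some bag has ≥ 4 vertices and tw(G) ≥ 3. The upper and lower bounds meet at 3, so that is the treewidth.

Treewidth 3.
Bags: B1 = {5, 6, 7, 8}  B2 = {1, 5, 6, 8}  B3 = {0, 1, 6, 8}  B4 = {1, 4, 6, 8}  B5 = {1, 2, 6, 8}  B6 = {1, 3, 6, 8}
Tree: B1–B2, B2–B3, B3–B4, B4–B5, B3–B6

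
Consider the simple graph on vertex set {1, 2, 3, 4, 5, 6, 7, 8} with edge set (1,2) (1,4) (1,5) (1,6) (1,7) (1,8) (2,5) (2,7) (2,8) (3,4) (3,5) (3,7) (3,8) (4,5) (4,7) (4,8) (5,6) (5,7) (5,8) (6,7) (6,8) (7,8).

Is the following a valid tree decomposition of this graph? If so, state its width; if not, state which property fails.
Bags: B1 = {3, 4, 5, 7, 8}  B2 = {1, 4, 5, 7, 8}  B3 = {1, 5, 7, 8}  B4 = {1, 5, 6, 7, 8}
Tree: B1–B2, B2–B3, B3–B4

A tree decomposition must satisfy three properties: every vertex lies in some bag; for every edge, both endpoints lie together in some bag; and for every vertex, the bags containing it form a connected subtree. Here vertex 2 appears in no bag, so the decomposition is invalid.

No — vertex 2 appears in no bag.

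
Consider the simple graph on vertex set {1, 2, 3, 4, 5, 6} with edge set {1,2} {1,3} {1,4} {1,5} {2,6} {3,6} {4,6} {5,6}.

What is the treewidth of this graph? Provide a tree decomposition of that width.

The largest bag has 3 vertices, giving width 2; this decomposition certifies tw(G) ≤ 2. The edges 5–6–3–1–5 form a cycle, so G is not a tree and its treewidth is at least 2. The upper and lower bounds meet at 2, so that is the treewidth.

Treewidth 2.
Bags: B1 = {1, 5, 6}  B2 = {1, 3, 6}  B3 = {1, 2, 6}  B4 = {1, 4, 6}
Tree: B1–B2, B2–B3, B3–B4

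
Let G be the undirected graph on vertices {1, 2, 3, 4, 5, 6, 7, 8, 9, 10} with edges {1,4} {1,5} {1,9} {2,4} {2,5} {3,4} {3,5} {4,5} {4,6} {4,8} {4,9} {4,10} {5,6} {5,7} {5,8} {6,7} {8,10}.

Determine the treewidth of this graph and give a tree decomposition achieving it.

Each bag holds 3 vertices, so the decomposition has width 2, which upper-bounds the treewidth. For the lower bound, the 3 vertices {1, 4, 9} are pairwise adjacent, and any tree decomposition puts a clique entirely inside one bag — forcing width ≥ 2. The upper and lower bounds meet at 2, so that is the treewidth.

Treewidth 2.
One such decomposition:
Bags: B1 = {1, 4, 5}  B2 = {4, 5, 8}  B3 = {1, 4, 9}  B4 = {3, 4, 5}  B5 = {4, 5, 6}  B6 = {5, 6, 7}  B7 = {4, 8, 10}  B8 = {2, 4, 5}
Tree: B1–B2, B1–B3, B2–B4, B1–B5, B5–B6, B2–B7, B1–B8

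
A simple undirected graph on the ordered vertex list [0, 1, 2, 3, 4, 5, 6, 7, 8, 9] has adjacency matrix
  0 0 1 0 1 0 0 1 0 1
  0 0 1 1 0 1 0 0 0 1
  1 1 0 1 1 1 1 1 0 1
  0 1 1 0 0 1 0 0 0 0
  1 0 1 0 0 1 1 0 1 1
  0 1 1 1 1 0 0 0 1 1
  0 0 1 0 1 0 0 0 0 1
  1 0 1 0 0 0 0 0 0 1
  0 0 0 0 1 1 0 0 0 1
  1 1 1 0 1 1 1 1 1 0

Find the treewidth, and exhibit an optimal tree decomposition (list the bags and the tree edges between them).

Treewidth 3.
One such decomposition:
Bags: B1 = {1, 2, 5, 9}  B2 = {2, 4, 5, 9}  B3 = {2, 4, 6, 9}  B4 = {4, 5, 8, 9}  B5 = {0, 2, 4, 9}  B6 = {0, 2, 7, 9}  B7 = {1, 2, 3, 5}
Tree: B1–B2, B2–B3, B2–B4, B2–B5, B5–B6, B1–B7

Every bag has size at most 4, so the width is 4 − 1 = 3 and tw(G) ≤ 3. For the lower bound, the 4 vertices {4, 5, 8, 9} are pairwise adjacent, and any tree decomposition puts a clique entirely inside one bag — forcing width ≥ 3. Hence tw(G) = 3 exactly.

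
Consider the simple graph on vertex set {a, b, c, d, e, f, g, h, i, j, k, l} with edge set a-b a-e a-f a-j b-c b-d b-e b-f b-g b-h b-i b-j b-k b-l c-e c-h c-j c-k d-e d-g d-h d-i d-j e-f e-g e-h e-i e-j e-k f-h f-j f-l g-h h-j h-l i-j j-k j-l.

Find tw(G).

4

A width-4 tree decomposition is:
Bags: B1 = {b, c, e, h, j}  B2 = {b, e, f, h, j}  B3 = {a, b, e, f, j}  B4 = {b, d, e, h, j}  B5 = {b, f, h, j, l}  B6 = {b, d, e, g, h}  B7 = {b, c, e, j, k}  B8 = {b, d, e, i, j}
Tree: B1–B2, B2–B3, B2–B4, B2–B5, B4–B6, B1–B7, B4–B8
Every bag has size at most 5, so the width is 5 − 1 = 4 and tw(G) ≤ 4. On the other hand G contains the 5-clique {b, d, e, g, h}. A clique must lie in a single bag of any decomposition, so no decomposition can have width below 4. Hence tw(G) = 4 exactly.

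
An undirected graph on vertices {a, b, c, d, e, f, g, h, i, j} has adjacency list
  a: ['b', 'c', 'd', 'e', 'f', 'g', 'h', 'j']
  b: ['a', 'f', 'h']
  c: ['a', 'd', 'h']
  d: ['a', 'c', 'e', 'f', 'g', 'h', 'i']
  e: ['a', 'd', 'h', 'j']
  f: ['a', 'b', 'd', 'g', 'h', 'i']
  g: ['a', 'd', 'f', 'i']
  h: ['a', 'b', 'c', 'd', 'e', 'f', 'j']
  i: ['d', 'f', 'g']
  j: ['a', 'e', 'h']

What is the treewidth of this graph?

3

A width-3 tree decomposition is:
Bags: B1 = {a, d, e, h}  B2 = {a, d, f, h}  B3 = {a, b, f, h}  B4 = {a, c, d, h}  B5 = {a, d, f, g}  B6 = {d, f, g, i}  B7 = {a, e, h, j}
Tree: B1–B2, B2–B3, B1–B4, B2–B5, B5–B6, B1–B7
The largest bag has 4 vertices, giving width 3; this decomposition certifies tw(G) ≤ 3. On the other hand G contains the 4-clique {a, d, f, g}. A clique must lie in a single bag of any decomposition, so no decomposition can have width below 3. Therefore the treewidth is 3.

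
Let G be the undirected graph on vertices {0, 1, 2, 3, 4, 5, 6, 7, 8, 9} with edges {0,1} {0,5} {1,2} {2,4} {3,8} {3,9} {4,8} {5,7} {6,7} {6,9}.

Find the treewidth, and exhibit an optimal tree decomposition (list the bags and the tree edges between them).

The largest bag has 3 vertices, giving width 2; this decomposition certifies tw(G) ≤ 2. Since 8–4–2–1–0–5–7–6–9–3–8 is a cycle in G, G is not acyclic. Forests are exactly the graphs of treewidth ≤ 1, so tw(G) ≥ 2. Combining the bounds, tw(G) = 2.

Treewidth 2.
One such decomposition:
Bags: B1 = {2, 4, 8}  B2 = {1, 2, 8}  B3 = {0, 1, 8}  B4 = {0, 5, 8}  B5 = {5, 7, 8}  B6 = {6, 7, 8}  B7 = {6, 8, 9}  B8 = {3, 8, 9}
Tree: B1–B2, B2–B3, B3–B4, B4–B5, B5–B6, B6–B7, B7–B8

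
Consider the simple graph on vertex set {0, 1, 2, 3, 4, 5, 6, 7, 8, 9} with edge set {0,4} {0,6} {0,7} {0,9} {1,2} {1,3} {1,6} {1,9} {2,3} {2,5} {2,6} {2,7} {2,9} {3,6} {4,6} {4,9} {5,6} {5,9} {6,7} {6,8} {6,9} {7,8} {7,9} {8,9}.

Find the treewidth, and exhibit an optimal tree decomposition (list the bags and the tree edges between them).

Treewidth 3.
One optimal decomposition is:
Bags: B1 = {1, 2, 6, 9}  B2 = {2, 6, 7, 9}  B3 = {0, 6, 7, 9}  B4 = {1, 2, 3, 6}  B5 = {6, 7, 8, 9}  B6 = {0, 4, 6, 9}  B7 = {2, 5, 6, 9}
Tree: B1–B2, B2–B3, B1–B4, B2–B5, B3–B6, B2–B7

Every bag has size at most 4, so the width is 4 − 1 = 3 and tw(G) ≤ 3. On the other hand G contains the 4-clique {0, 4, 6, 9}. A clique must lie in a single bag of any decomposition, so no decomposition can have width below 3. Hence tw(G) = 3 exactly.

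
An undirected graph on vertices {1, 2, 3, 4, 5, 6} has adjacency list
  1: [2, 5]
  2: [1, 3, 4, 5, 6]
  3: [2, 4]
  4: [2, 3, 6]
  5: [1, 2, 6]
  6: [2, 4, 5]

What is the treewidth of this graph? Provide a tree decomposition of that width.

Treewidth 2.
One such decomposition:
Bags: B1 = {2, 5, 6}  B2 = {1, 2, 5}  B3 = {2, 4, 6}  B4 = {2, 3, 4}
Tree: B1–B2, B1–B3, B3–B4

The largest bag has 3 vertices, giving width 2; this decomposition certifies tw(G) ≤ 2. Conversely, {1, 2, 5} is a clique of size 3, and the vertices of any clique must share a bag in every tree decomposition; so some bag has ≥ 3 vertices and tw(G) ≥ 2. The upper and lower bounds meet at 2, so that is the treewidth.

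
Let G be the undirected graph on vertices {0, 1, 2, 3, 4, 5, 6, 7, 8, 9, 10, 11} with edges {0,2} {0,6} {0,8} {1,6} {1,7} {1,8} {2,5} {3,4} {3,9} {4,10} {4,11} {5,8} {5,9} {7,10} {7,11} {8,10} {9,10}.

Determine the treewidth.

A width-3 tree decomposition is:
Bags: B1 = {3, 4, 9, 11}  B2 = {4, 9, 10, 11}  B3 = {7, 9, 10, 11}  B4 = {5, 7, 9, 10}  B5 = {5, 7, 8, 10}  B6 = {1, 5, 7, 8}  B7 = {1, 2, 5, 8}  B8 = {0, 1, 2, 8}  B9 = {0, 1, 2, 6}
Tree: B1–B2, B2–B3, B3–B4, B4–B5, B5–B6, B6–B7, B7–B8, B8–B9
Each bag holds 4 vertices, so the decomposition has width 3, which upper-bounds the treewidth. For the lower bound: the 4 vertex sets {3,4,11}, {9}, {10}, {1,5,7,8} are disjoint, each induces a connected subgraph, and every pair is joined by at least one edge of G. Contracting each set to a single vertex therefore yields K_{4} as a minor, and since treewidth is minor-monotone, tw(G) ≥ tw(K_{4}) = 3. Hence tw(G) = 3 exactly.

3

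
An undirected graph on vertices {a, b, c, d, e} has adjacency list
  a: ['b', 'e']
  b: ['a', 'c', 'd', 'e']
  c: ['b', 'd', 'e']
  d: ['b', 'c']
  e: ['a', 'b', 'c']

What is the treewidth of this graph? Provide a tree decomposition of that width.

Every bag has size at most 3, so the width is 3 − 1 = 2 and tw(G) ≤ 2. On the other hand G contains the 3-clique {b, c, d}. A clique must lie in a single bag of any decomposition, so no decomposition can have width below 2. The upper and lower bounds meet at 2, so that is the treewidth.

Treewidth 2.
Bags: B1 = {a, b, e}  B2 = {b, c, e}  B3 = {b, c, d}
Tree: B1–B2, B2–B3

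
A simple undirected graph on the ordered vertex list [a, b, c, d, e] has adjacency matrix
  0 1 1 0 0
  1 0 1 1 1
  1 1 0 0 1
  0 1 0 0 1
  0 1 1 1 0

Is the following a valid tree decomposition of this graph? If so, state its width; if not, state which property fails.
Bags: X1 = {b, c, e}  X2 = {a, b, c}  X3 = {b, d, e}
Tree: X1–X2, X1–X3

Yes; width 2.

Checking the three conditions: (i) the bags cover all of {a, b, c, d, e}; (ii) for each edge, some bag contains both endpoints; (iii) the bags containing any fixed vertex form a subtree. All hold, so the decomposition is valid with width 3 − 1 = 2.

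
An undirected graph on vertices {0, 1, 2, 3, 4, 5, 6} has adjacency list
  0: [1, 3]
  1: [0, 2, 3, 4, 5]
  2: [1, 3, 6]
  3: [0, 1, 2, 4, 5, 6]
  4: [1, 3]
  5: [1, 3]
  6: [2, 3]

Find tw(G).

2

A width-2 tree decomposition is:
Bags: B1 = {1, 2, 3}  B2 = {0, 1, 3}  B3 = {1, 3, 5}  B4 = {2, 3, 6}  B5 = {1, 3, 4}
Tree: B1–B2, B2–B3, B1–B4, B1–B5
Each bag holds 3 vertices, so the decomposition has width 2, which upper-bounds the treewidth. For the lower bound, the 3 vertices {0, 1, 3} are pairwise adjacent, and any tree decomposition puts a clique entirely inside one bag — forcing width ≥ 2. Therefore the treewidth is 2.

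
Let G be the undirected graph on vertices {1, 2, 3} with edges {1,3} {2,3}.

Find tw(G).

1

A width-1 tree decomposition is:
Bags: B1 = {2, 3}  B2 = {1, 3}
Tree: B1–B2
Each bag holds 2 vertices, so the decomposition has width 1, which upper-bounds the treewidth. Since G has at least one edge (e.g. 3–2), it is not an edgeless graph, so tw(G) ≥ 1. Therefore the treewidth is 1.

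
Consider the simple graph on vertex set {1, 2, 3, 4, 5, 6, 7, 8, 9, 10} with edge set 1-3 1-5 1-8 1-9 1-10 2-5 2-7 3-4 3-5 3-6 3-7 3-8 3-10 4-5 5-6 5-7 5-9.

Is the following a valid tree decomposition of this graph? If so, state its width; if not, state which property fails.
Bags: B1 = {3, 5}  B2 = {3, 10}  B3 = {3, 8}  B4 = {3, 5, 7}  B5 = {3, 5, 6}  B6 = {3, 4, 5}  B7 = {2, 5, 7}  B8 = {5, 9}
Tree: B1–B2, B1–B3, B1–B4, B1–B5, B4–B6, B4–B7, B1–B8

A tree decomposition must satisfy three properties: every vertex lies in some bag; for every edge, both endpoints lie together in some bag; and for every vertex, the bags containing it form a connected subtree. Here vertex 1 appears in no bag, so the decomposition is invalid.

No — vertex 1 appears in no bag.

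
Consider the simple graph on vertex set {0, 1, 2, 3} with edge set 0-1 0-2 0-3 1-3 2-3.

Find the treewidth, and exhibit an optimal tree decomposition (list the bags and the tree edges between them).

The largest bag has 3 vertices, giving width 2; this decomposition certifies tw(G) ≤ 2. On the other hand G contains the 3-clique {0, 1, 3}. A clique must lie in a single bag of any decomposition, so no decomposition can have width below 2. The upper and lower bounds meet at 2, so that is the treewidth.

Treewidth 2.
One optimal decomposition is:
Bags: B1 = {0, 1, 3}  B2 = {0, 2, 3}
Tree: B1–B2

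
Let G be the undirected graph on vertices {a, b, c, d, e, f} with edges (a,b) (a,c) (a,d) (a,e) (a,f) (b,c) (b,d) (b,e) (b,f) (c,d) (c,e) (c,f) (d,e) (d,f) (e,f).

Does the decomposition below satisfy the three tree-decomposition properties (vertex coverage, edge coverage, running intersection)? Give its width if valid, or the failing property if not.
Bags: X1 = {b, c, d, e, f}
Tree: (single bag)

A tree decomposition must satisfy three properties: every vertex lies in some bag; for every edge, both endpoints lie together in some bag; and for every vertex, the bags containing it form a connected subtree. Here vertex a appears in no bag, so the decomposition is invalid.

No — vertex a appears in no bag.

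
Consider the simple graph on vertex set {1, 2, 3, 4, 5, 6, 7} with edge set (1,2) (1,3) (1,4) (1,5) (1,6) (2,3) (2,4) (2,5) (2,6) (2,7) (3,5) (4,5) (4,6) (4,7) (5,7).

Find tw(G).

3

A width-3 tree decomposition is:
Bags: B1 = {1, 2, 4, 6}  B2 = {1, 2, 4, 5}  B3 = {2, 4, 5, 7}  B4 = {1, 2, 3, 5}
Tree: B1–B2, B2–B3, B2–B4
Every bag has size at most 4, so the width is 4 − 1 = 3 and tw(G) ≤ 3. On the other hand G contains the 4-clique {1, 2, 3, 5}. A clique must lie in a single bag of any decomposition, so no decomposition can have width below 3. The upper and lower bounds meet at 3, so that is the treewidth.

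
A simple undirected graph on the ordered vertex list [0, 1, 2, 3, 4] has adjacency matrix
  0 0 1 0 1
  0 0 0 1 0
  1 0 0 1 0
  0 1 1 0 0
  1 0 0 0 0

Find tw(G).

A width-1 tree decomposition is:
Bags: B1 = {0, 4}  B2 = {0, 2}  B3 = {2, 3}  B4 = {1, 3}
Tree: B1–B2, B2–B3, B3–B4
Each bag holds 2 vertices, so the decomposition has width 1, which upper-bounds the treewidth. G has an edge, so its treewidth is at least 1. Therefore the treewidth is 1.

1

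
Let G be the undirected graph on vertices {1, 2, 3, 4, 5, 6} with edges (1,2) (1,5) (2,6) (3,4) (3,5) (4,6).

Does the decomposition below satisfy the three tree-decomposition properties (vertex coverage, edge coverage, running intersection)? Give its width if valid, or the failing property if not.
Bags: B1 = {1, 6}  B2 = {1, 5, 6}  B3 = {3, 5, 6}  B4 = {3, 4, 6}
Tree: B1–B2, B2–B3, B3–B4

A tree decomposition must satisfy three properties: every vertex lies in some bag; for every edge, both endpoints lie together in some bag; and for every vertex, the bags containing it form a connected subtree. Here vertex 2 appears in no bag, so the decomposition is invalid.

No — vertex 2 appears in no bag.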